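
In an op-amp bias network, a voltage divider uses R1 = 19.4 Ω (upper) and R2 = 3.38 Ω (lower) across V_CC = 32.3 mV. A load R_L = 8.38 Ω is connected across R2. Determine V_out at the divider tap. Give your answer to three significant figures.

V_out ≈ 3.57 mV

R2 ‖ R_L = (3.38 × 8.38)/(3.38 + 8.38) = 2.409 Ω.
Now apply the divider: V_out = 32.3 × 0.1104 = 3.567 mV.
(Unloaded it would be 4.79 mV; the load pulls it down.)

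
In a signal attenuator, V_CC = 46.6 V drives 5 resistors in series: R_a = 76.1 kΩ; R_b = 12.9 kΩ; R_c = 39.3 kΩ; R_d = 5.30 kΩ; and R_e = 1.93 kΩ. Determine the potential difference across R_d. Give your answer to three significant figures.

Total series resistance ΣR = 76.1 + 12.9 + 39.3 + 5.30 + 1.93 = 135.5 kΩ.
By the voltage-divider rule, V = 46.6 × 5.300/135.5 = 1.822 V.

V ≈ 1.82 V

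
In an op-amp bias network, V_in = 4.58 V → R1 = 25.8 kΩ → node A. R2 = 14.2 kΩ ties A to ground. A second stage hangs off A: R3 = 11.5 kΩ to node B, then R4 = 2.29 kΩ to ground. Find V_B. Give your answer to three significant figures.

Looking into the second stage from A: R3 + R4 = 13.79 kΩ appears in parallel with R2.
Effective lower resistance at A: R2 ‖ 13.79 = 6.996 kΩ.
First divider: V_A = V_in · 6.996/(25.8 + 6.996) = 0.9770 V.
Then the unloaded second divider: V_B = V_A × R4/(R3+R4) = 0.9770 × 0.1661 = 0.1622 V.

V_B ≈ 0.162 V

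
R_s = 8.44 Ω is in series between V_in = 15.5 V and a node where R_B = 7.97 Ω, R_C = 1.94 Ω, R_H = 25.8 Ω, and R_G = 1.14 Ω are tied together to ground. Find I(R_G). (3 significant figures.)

I ≈ 0.962 A

Equivalent of the parallel group: R_p = 0.6423 Ω.
Node voltage V_A = V_in · R_p/(R_s + R_p) = 15.5 × 0.07072 = 1.096 V.
Branch current I = V_A/R_G = 1.096/1.14 = 0.9616 A.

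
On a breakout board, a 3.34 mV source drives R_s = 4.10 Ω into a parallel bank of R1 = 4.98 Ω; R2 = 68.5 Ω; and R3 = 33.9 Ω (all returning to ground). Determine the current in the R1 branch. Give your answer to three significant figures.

I ≈ 0.335 mA

Combine the parallel branches: R_p = (1/4.98 + 1/68.5 + 1/33.9)⁻¹ = 4.083 Ω.
V_A = 3.34 × 4.083/8.183 = 1.667 mV.
Branch current I = V_A/R1 = 1.667/4.98 = 0.3347 mA.
(Check via current divider: I_total = 0.4081 mA; share G_k/ΣG = 0.8199 → same result.)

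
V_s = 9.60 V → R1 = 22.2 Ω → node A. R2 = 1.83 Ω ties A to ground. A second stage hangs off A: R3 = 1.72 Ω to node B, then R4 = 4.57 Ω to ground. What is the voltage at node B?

V_B ≈ 0.419 V

Looking into the second stage from A: R3 + R4 = 6.290 Ω appears in parallel with R2.
R2 ‖ (R3+R4) = 1.418 Ω.
First divider: V_A = V_s · 1.418/(22.2 + 1.418) = 0.5762 V.
Then the unloaded second divider: V_B = V_A × R4/(R3+R4) = 0.5762 × 0.7266 = 0.4186 V.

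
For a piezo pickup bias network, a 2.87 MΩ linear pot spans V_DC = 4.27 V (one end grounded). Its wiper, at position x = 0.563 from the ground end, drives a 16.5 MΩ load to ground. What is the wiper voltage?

V_out ≈ 2.31 V

The pot divides into 1.254 MΩ above the wiper and 1.616 MΩ below.
(x·R_p) ‖ R_L = 1.472 MΩ.
V_out = 4.27 × 1.472/(1.254 + 1.472) = 2.305 V.
(Unloaded: V_out = x·V_DC = 2.40 V.)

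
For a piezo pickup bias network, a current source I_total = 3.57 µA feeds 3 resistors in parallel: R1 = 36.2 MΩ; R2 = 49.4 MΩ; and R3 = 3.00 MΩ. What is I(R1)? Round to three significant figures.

I ≈ 0.259 µA

Conductances: ΣG = 1/36.2 + 1/49.4 + 1/3.00 = 0.3812 (1/MΩ).
Current divider: I(R1) = I_total · G_k/ΣG = 3.57 × (0.02762/0.3812) = 3.57 × 0.07247 = 0.2587 µA.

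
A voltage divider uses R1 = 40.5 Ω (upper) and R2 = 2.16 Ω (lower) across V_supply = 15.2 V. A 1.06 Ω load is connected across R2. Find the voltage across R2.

The load sits in parallel with R2, giving an effective lower resistance R2' = R2·R_L/(R2+R_L) = 0.7111 Ω.
Then V_out = V_supply · R2'/(R1 + R2') = 15.2 × 0.7111/41.21 = 0.2623 V.

V_out ≈ 0.262 V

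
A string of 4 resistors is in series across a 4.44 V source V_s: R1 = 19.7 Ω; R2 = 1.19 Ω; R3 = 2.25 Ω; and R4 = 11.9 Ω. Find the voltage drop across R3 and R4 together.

V ≈ 1.79 V

ΣR = 19.7 + 1.19 + 2.25 + 11.9 = 35.04 Ω.
R_{R3..R4} = 2.25 + 11.9 = 14.15 Ω.
V = V_s · R/ΣR = 4.44 × 0.4038 = 1.793 V.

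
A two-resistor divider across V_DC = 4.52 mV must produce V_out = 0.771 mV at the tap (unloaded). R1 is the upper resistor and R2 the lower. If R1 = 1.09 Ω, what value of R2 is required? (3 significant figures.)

R2 ≈ 0.224 Ω

V_out/V_DC = R2/(R1+R2) = 0.1706.
So R2 = R1 · V_out/(V_DC − V_out) = 1.09 × 0.771/(4.52 − 0.771) = 1.09 × 0.2057 = 0.2242 Ω.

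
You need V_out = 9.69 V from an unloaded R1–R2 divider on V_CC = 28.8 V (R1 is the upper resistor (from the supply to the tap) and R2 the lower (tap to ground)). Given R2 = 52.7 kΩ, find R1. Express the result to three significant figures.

R1 ≈ 104 kΩ

V_out/V_CC = R2/(R1+R2) = 0.3365.
Rearranging, R1 = R2·(1−k)/k = 52.7 × 1.972 = 103.9 kΩ.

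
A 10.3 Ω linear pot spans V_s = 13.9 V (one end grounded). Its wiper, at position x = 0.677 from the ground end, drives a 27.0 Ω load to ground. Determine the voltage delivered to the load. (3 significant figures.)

Lower segment x·R_p = 6.973 Ω; upper segment (1−x)·R_p = 3.327 Ω.
R_L loads the lower segment: effective lower R = 5.542 Ω.
Loaded-divider output: V_out = 13.9 × 0.6249 = 8.686 V.
(Unloaded: V_out = x·V_s = 9.41 V.)

V_out ≈ 8.69 V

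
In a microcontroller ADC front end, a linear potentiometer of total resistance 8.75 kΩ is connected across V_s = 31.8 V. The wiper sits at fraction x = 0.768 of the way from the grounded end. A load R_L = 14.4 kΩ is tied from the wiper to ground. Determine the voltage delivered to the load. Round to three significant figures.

V_out ≈ 22.0 V

Lower segment x·R_p = 6.720 kΩ; upper segment (1−x)·R_p = 2.030 kΩ.
(x·R_p) ‖ R_L = 4.582 kΩ.
Loaded-divider output: V_out = 31.8 × 0.6930 = 22.04 V.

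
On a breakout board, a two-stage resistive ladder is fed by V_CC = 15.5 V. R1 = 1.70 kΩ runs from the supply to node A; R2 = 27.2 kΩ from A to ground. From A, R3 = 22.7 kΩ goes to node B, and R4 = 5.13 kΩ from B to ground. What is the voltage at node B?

V_B ≈ 2.54 V

Node A sees R2 in parallel with the series input of stage 2, R3 + R4 = 27.83 kΩ.
Effective lower resistance at A: R2 ‖ 27.83 = 13.76 kΩ.
First divider: V_A = V_CC · 13.76/(1.70 + 13.76) = 13.80 V.
Stage 2 is unloaded, so V_B = V_A · R4/(R3+R4) = 13.80 × 5.13/27.83 = 2.543 V.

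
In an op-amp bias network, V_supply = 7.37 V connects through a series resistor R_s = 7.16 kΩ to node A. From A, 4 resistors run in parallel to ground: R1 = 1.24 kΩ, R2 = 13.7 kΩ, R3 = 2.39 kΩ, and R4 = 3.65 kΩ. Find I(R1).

I ≈ 0.485 mA

Parallel bank: R_p = 1/(1/1.24 + 1/13.7 + 1/2.39 + 1/3.65) = 0.6362 kΩ.
V_A by voltage divider: V_A = 7.37 × 0.6362/(7.16 + 0.6362) = 0.6014 V.
Branch current I = V_A/R1 = 0.6014/1.24 = 0.4850 mA.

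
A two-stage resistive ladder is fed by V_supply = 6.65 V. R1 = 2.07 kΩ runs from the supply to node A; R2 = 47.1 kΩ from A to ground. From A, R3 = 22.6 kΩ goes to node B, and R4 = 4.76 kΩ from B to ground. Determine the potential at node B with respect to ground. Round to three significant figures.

V_B ≈ 1.03 V

Looking into the second stage from A: R3 + R4 = 27.36 kΩ appears in parallel with R2.
R2 ‖ (R3+R4) = 17.31 kΩ.
First divider: V_A = V_supply · 17.31/(2.07 + 17.31) = 5.940 V.
Then the unloaded second divider: V_B = V_A × R4/(R3+R4) = 5.940 × 0.1740 = 1.033 V.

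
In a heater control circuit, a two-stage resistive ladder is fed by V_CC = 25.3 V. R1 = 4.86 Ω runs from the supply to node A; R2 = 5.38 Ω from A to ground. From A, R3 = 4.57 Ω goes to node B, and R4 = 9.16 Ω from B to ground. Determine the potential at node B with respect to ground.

V_B ≈ 7.48 V

The second stage (R3 + R4 = 13.73 Ω) loads node A in parallel with R2.
Effective lower resistance at A: R2 ‖ 13.73 = 3.865 Ω.
So V_A = 25.3 × 0.4430 = 11.21 V.
V_B = V_A × 0.6672 = 7.477 V.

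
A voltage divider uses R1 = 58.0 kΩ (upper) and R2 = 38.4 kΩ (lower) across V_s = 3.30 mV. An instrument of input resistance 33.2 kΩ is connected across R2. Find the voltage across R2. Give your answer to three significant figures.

V_out ≈ 0.775 mV

The load sits in parallel with R2, giving an effective lower resistance R2' = R2·R_L/(R2+R_L) = 17.81 kΩ.
Now apply the divider: V_out = 3.30 × 0.2349 = 0.7751 mV.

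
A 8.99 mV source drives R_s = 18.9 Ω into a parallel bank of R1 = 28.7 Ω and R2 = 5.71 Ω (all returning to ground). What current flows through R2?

Parallel bank: R_p = 1/(1/28.7 + 1/5.71) = 4.762 Ω.
V_A by voltage divider: V_A = 8.99 × 4.762/(18.9 + 4.762) = 1.809 mV.
Branch current I = V_A/R2 = 1.809/5.71 = 0.3169 mA.
(Equivalently: I_total = 0.3799 mA, then current-divider fraction G_k/ΣG = 0.8341.)

I ≈ 0.317 mA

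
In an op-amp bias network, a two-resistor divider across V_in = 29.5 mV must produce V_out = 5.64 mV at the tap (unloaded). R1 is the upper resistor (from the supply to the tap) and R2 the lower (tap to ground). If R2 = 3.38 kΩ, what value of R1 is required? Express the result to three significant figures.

R1 ≈ 14.3 kΩ

The divider ratio is R2/(R1+R2) = 5.64/29.5 = 0.1912.
R1 = R2·(1/k − 1) = 3.38 × 4.230 = 14.30 kΩ.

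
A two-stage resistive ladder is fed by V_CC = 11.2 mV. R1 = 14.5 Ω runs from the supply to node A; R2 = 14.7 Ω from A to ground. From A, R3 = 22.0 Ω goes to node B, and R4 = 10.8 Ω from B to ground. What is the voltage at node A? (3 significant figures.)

The second stage (R3 + R4 = 32.80 Ω) loads node A in parallel with R2.
Effective lower resistance at A: R2 ‖ 32.80 = 10.15 Ω.
First divider: V_A = V_CC · 10.15/(14.5 + 10.15) = 4.612 mV.

V_A ≈ 4.61 mV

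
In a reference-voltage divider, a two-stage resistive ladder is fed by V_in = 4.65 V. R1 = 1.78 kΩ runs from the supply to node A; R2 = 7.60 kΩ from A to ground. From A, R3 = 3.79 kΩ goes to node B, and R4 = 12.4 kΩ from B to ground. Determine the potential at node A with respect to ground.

V_A ≈ 3.46 V

Looking into the second stage from A: R3 + R4 = 16.19 kΩ appears in parallel with R2.
R2 ‖ (R3+R4) = 5.172 kΩ.
V_A = 4.65 × 5.172/(1.78 + 5.172) = 3.459 V.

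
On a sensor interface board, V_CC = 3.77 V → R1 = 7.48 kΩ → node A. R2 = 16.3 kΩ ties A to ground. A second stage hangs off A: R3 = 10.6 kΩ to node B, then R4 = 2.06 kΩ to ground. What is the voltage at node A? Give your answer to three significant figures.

Looking into the second stage from A: R3 + R4 = 12.66 kΩ appears in parallel with R2.
R2 ‖ (R3+R4) = 7.126 kΩ.
V_A = 3.77 × 7.126/(7.48 + 7.126) = 1.839 V.

V_A ≈ 1.84 V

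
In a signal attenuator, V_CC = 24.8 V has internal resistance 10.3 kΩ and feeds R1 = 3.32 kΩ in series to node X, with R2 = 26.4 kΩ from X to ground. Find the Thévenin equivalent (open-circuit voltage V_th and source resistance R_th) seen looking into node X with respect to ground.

V_th ≈ 16.4 V, R_th ≈ 8.98 kΩ

R1' = 10.3 + 3.32 = 13.62 kΩ (source resistance + R1).
Open-circuit (no load on X): V_th = V_CC · R2/(R1' + R2) = 24.8 × 26.4/(13.62 + 26.4) = 16.36 V.
With V_CC suppressed (replaced by a short), R_th = R1' ‖ R2 = (13.62 × 26.4)/(13.62 + 26.4) = 8.985 kΩ.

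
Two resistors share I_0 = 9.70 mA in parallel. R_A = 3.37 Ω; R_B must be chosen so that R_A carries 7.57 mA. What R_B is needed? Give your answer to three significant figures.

R_B ≈ 12.0 Ω

In a two-way split, I_A/I_0 = R_B/(R_A + R_B).
7.57/9.70 = R_B/(R_A + R_B) → R_B = R_A · (0.7804)/(1 − 0.7804) = 3.37 × 3.554 = 11.98 Ω.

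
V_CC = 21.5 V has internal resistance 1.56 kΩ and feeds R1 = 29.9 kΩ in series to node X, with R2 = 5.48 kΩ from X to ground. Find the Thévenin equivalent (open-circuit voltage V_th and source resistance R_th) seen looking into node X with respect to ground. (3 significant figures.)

R1' = 1.56 + 29.9 = 31.46 kΩ (source resistance + R1).
Open-circuit (no load on X): V_th = V_CC · R2/(R1' + R2) = 21.5 × 5.48/(31.46 + 5.48) = 3.189 V.
Looking into X with the source shorted: R_th = R1'·R2/(R1'+R2) = 31.46 × 5.48/36.94 = 4.667 kΩ.

V_th ≈ 3.19 V, R_th ≈ 4.67 kΩ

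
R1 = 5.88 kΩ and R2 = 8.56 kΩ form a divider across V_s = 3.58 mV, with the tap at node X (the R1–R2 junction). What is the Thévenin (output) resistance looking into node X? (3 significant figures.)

R_th ≈ 3.49 kΩ

Looking into X with the source shorted: R_th = R1·R2/(R1+R2) = 5.880 × 8.56/14.44 = 3.486 kΩ.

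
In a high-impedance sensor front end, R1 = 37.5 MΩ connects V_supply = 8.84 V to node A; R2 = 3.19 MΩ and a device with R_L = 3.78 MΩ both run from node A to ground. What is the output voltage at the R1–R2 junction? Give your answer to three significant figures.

The load sits in parallel with R2, giving an effective lower resistance R2' = R2·R_L/(R2+R_L) = 1.730 MΩ.
Now apply the divider: V_out = 8.84 × 0.04410 = 0.3898 V.

V_out ≈ 0.390 V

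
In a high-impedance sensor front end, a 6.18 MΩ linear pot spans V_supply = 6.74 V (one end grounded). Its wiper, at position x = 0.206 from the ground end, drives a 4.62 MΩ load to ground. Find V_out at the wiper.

Lower segment x·R_p = 1.273 MΩ; upper segment (1−x)·R_p = 4.907 MΩ.
R_L loads the lower segment: effective lower R = 0.9981 MΩ.
V_out = 6.74 × 0.9981/(4.907 + 0.9981) = 1.139 V.
(Unloaded: V_out = x·V_supply = 1.39 V.)

V_out ≈ 1.14 V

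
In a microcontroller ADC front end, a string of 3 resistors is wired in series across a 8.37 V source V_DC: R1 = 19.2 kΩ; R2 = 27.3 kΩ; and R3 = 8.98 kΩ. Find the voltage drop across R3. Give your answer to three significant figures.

ΣR = 19.2 + 27.3 + 8.98 = 55.48 kΩ.
Voltage divider: V = V_DC · (8.980 / 55.48) = 8.37 × 0.1619 = 1.355 V.

V ≈ 1.35 V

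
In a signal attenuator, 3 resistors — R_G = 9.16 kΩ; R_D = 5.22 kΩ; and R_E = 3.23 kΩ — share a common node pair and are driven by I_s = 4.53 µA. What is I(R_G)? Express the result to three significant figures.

I ≈ 0.810 µA

ΣG = 1/9.16 + 1/5.22 + 1/3.23 = 0.6103.
Current divider: I(R_G) = I_s · G_k/ΣG = 4.53 × (0.1092/0.6103) = 4.53 × 0.1789 = 0.8103 µA.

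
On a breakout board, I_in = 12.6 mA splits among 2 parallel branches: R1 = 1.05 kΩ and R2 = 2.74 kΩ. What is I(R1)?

I ≈ 9.11 mA

For two parallel branches, I_k = I_in · (other R)/(sum of R).
I(R1) = 12.6 × 2.74/(1.05 + 2.74) = 12.6 × 0.7230 = 9.109 mA.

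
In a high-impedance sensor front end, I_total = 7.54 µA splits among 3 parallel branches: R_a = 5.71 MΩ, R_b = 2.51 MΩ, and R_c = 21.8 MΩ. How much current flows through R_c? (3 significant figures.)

I ≈ 0.558 µA

ΣG = 1/5.71 + 1/2.51 + 1/21.8 = 0.6194.
By the current-divider rule, I = I_total · G_k/ΣG = 7.54 × 0.07406 = 0.5584 µA.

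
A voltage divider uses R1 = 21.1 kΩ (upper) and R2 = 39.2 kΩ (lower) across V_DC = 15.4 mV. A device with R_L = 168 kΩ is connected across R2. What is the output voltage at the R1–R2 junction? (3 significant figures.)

V_out ≈ 9.26 mV

The load sits in parallel with R2, giving an effective lower resistance R2' = R2·R_L/(R2+R_L) = 31.78 kΩ.
Now apply the divider: V_out = 15.4 × 0.6010 = 9.256 mV.
(Unloaded it would be 10.0 mV; the load pulls it down.)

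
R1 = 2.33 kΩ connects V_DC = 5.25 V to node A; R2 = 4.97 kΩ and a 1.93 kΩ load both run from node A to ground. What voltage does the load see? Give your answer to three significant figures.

The load sits in parallel with R2, giving an effective lower resistance R2' = R2·R_L/(R2+R_L) = 1.390 kΩ.
Voltage divider with the loaded lower leg: V_out = 5.25 × 1.390/(2.33 + 1.390) = 5.25 × 0.3737 = 1.962 V.

V_out ≈ 1.96 V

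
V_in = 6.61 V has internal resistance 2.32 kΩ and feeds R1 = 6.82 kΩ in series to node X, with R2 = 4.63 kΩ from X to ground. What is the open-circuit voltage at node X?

R1' = 2.32 + 6.82 = 9.140 kΩ (source resistance + R1).
With X open, the divider is unloaded: V_th = 6.61 × 4.63/13.77 = 2.223 V.

V_th ≈ 2.22 V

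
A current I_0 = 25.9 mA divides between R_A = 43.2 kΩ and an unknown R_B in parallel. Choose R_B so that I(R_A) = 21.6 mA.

R_B ≈ 217 kΩ

Two-branch current divider: I_A = I_0 · R_B/(R_A + R_B).
21.6/25.9 = R_B/(R_A + R_B) → R_B = R_A · (0.8340)/(1 − 0.8340) = 43.2 × 5.023 = 217.0 kΩ.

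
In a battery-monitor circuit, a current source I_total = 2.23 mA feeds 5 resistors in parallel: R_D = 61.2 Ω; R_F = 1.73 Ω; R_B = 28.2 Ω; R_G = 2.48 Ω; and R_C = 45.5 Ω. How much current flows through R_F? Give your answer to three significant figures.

I ≈ 1.22 mA

Conductances: ΣG = 1/61.2 + 1/1.73 + 1/28.2 + 1/2.48 + 1/45.5 = 1.055 (1/Ω).
R_F takes the fraction G_k/ΣG = 0.5780/1.055 = 0.5479, so I = 2.23 × 0.5479 = 1.222 mA.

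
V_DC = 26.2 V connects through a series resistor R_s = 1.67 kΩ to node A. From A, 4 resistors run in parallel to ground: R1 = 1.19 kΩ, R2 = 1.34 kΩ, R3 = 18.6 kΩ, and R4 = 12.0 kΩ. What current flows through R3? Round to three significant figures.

Parallel bank: R_p = 1/(1/1.19 + 1/1.34 + 1/18.6 + 1/12.0) = 0.5801 kΩ.
V_A by voltage divider: V_A = 26.2 × 0.5801/(1.67 + 0.5801) = 6.755 V.
Branch current I = V_A/R3 = 6.755/18.6 = 0.3632 mA.

I ≈ 0.363 mA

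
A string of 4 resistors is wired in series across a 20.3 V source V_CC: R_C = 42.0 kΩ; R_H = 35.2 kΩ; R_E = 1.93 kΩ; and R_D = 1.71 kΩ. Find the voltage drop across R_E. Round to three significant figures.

ΣR = 42.0 + 35.2 + 1.93 + 1.71 = 80.84 kΩ.
Voltage divider: V = V_CC · (1.930 / 80.84) = 20.3 × 0.02387 = 0.4846 V.

V ≈ 0.485 V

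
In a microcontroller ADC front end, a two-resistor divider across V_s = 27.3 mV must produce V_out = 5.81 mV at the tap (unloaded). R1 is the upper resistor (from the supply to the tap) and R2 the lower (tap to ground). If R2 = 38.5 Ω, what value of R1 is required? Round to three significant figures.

R1 ≈ 142 Ω

V_out/V_s = R2/(R1+R2) = 0.2128.
So R1 = R2 · (V_s/V_out − 1) = 38.5 × (27.3/5.81 − 1) = 38.5 × 3.699 = 142.4 Ω.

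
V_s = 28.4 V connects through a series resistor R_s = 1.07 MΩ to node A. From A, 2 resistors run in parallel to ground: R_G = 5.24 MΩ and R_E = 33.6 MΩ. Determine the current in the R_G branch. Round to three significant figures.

Parallel bank: R_p = 1/(1/5.24 + 1/33.6) = 4.533 MΩ.
V_A = 28.4 × 4.533/5.603 = 22.98 V.
I(R_G) = V_A / R_G = 22.98/5.24 = 4.385 µA.
(Check via current divider: I_total = 5.069 µA; share G_k/ΣG = 0.8651 → same result.)

I ≈ 4.38 µA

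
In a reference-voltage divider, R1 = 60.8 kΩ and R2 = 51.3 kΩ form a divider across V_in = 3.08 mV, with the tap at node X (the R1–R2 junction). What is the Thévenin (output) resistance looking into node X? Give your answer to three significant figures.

Zeroing V_in shorts the top of R1 to ground, so R_th = R1 ‖ R2 = 27.82 kΩ.

R_th ≈ 27.8 kΩ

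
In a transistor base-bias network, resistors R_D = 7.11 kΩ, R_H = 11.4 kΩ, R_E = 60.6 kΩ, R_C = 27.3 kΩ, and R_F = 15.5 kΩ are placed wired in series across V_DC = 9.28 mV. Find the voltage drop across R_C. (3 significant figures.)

Total series resistance ΣR = 7.11 + 11.4 + 60.6 + 27.3 + 15.5 = 121.9 kΩ.
By the voltage-divider rule, V = 9.28 × 27.30/121.9 = 2.078 mV.

V ≈ 2.08 mV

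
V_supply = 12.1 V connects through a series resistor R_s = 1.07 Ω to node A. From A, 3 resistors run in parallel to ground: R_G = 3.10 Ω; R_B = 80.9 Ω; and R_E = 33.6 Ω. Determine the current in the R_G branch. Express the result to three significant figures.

Parallel bank: R_p = 1/(1/3.10 + 1/80.9 + 1/33.6) = 2.742 Ω.
V_A = 12.1 × 2.742/3.812 = 8.704 V.
Branch current I = V_A/R_G = 8.704/3.10 = 2.808 A.
(Equivalently: I_total = 3.174 A, then current-divider fraction G_k/ΣG = 0.8845.)

I ≈ 2.81 A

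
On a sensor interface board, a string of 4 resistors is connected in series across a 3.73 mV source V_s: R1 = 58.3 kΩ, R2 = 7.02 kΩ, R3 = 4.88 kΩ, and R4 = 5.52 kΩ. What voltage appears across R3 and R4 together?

ΣR = 58.3 + 7.02 + 4.88 + 5.52 = 75.72 kΩ.
R_{R3..R4} = 4.88 + 5.52 = 10.40 kΩ.
By the voltage-divider rule, V = 3.73 × 10.40/75.72 = 0.5123 mV.

V ≈ 0.512 mV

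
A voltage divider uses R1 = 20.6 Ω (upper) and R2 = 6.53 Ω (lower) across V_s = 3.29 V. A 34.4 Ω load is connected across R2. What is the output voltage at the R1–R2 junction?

V_out ≈ 0.692 V

R2 ‖ R_L = (6.53 × 34.4)/(6.53 + 34.4) = 5.488 Ω.
Voltage divider with the loaded lower leg: V_out = 3.29 × 5.488/(20.6 + 5.488) = 3.29 × 0.2104 = 0.6921 V.
(Unloaded it would be 0.792 V; the load pulls it down.)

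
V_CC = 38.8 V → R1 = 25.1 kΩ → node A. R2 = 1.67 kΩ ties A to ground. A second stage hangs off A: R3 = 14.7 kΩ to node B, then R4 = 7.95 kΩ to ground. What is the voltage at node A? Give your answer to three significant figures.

The second stage (R3 + R4 = 22.65 kΩ) loads node A in parallel with R2.
R2 ‖ (R3+R4) = 1.555 kΩ.
First divider: V_A = V_CC · 1.555/(25.1 + 1.555) = 2.264 V.

V_A ≈ 2.26 V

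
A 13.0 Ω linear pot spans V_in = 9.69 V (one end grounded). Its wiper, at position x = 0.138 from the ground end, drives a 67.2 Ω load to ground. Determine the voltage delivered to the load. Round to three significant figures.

Lower segment x·R_p = 1.794 Ω; upper segment (1−x)·R_p = 11.21 Ω.
Lower segment in parallel with the load: 1.794 ‖ 67.2 = 1.747 Ω.
V_out = 9.69 × 1.747/(11.21 + 1.747) = 1.307 V.
(Unloaded: V_out = x·V_in = 1.34 V.)

V_out ≈ 1.31 V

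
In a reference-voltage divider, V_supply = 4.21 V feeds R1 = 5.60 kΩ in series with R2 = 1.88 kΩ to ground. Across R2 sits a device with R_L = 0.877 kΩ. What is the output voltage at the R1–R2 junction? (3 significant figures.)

V_out ≈ 0.406 V

First combine the lower leg with the load: R2 ‖ R_L = 0.5980 kΩ.
Voltage divider with the loaded lower leg: V_out = 4.21 × 0.5980/(5.60 + 0.5980) = 4.21 × 0.09649 = 0.4062 V.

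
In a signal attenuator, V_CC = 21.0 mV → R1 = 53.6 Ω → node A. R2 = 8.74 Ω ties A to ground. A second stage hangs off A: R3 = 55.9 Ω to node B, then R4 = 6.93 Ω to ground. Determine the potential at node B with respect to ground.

Looking into the second stage from A: R3 + R4 = 62.83 Ω appears in parallel with R2.
Effective lower resistance at A: R2 ‖ 62.83 = 7.673 Ω.
First divider: V_A = V_CC · 7.673/(53.6 + 7.673) = 2.630 mV.
Stage 2 is unloaded, so V_B = V_A · R4/(R3+R4) = 2.630 × 6.93/62.83 = 0.2900 mV.

V_B ≈ 0.290 mV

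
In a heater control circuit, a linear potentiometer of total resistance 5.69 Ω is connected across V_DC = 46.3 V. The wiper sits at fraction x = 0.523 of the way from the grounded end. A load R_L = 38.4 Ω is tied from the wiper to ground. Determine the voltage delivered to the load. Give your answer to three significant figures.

The pot divides into 2.714 Ω above the wiper and 2.976 Ω below.
R_L loads the lower segment: effective lower R = 2.762 Ω.
V_out = 46.3 × 2.762/(2.714 + 2.762) = 23.35 V.

V_out ≈ 23.4 V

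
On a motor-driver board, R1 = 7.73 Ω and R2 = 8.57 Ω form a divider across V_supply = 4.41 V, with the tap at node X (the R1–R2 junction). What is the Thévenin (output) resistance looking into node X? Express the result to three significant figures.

R_th ≈ 4.06 Ω

Zeroing V_supply shorts the top of R1 to ground, so R_th = R1 ‖ R2 = 4.064 Ω.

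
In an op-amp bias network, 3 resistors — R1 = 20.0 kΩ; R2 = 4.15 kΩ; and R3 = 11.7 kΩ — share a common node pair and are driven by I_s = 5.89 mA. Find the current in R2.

I ≈ 3.77 mA

Total conductance ΣG = 1/20.0 + 1/4.15 + 1/11.7 = 0.3764 (units of 1/kΩ).
By the current-divider rule, I = I_s · G_k/ΣG = 5.89 × 0.6401 = 3.770 mA.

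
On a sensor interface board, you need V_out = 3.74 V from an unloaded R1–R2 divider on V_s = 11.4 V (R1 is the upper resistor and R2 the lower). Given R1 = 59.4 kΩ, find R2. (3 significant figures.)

V_out/V_s = R2/(R1+R2) = 0.3281.
So R2 = R1 · V_out/(V_s − V_out) = 59.4 × 3.74/(11.4 − 3.74) = 59.4 × 0.4883 = 29.00 kΩ.

R2 ≈ 29.0 kΩ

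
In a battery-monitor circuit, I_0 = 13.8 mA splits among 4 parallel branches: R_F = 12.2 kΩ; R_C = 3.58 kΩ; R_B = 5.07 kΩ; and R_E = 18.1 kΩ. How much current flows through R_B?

Conductances: ΣG = 1/12.2 + 1/3.58 + 1/5.07 + 1/18.1 = 0.6138 (1/kΩ).
By the current-divider rule, I = I_0 · G_k/ΣG = 13.8 × 0.3213 = 4.435 mA.

I ≈ 4.43 mA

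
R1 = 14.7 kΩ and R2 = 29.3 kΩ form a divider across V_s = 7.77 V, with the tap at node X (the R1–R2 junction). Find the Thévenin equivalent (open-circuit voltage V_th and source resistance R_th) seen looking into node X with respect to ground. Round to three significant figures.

V_th is the unloaded tap voltage: V_s · R2/(R1+R2) = 7.77 × 0.6659 = 5.174 V.
Looking into X with the source shorted: R_th = R1·R2/(R1+R2) = 14.70 × 29.3/44.00 = 9.789 kΩ.

V_th ≈ 5.17 V, R_th ≈ 9.79 kΩ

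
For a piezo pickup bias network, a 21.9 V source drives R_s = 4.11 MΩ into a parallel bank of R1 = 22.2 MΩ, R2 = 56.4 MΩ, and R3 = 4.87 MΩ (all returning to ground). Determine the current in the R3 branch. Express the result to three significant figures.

Equivalent of the parallel group: R_p = 3.730 MΩ.
V_A = 21.9 × 3.730/7.840 = 10.42 V.
I(R3) = V_A / R3 = 10.42/4.87 = 2.139 µA.

I ≈ 2.14 µA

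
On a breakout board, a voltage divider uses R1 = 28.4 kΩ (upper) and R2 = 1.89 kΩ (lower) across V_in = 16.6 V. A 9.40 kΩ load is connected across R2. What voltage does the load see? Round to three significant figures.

V_out ≈ 0.871 V

R2 ‖ R_L = (1.89 × 9.40)/(1.89 + 9.40) = 1.574 kΩ.
Now apply the divider: V_out = 16.6 × 0.05250 = 0.8715 V.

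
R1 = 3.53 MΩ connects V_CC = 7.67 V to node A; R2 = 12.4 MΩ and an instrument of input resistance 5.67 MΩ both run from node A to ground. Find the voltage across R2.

V_out ≈ 4.02 V

First combine the lower leg with the load: R2 ‖ R_L = 3.891 MΩ.
Voltage divider with the loaded lower leg: V_out = 7.67 × 3.891/(3.53 + 3.891) = 7.67 × 0.5243 = 4.021 V.
(Unloaded it would be 5.97 V; the load pulls it down.)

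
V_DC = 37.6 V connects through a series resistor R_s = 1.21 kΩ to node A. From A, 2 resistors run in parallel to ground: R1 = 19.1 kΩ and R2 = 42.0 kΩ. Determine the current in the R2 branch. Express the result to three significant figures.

I ≈ 0.820 mA

Equivalent of the parallel group: R_p = 13.13 kΩ.
V_A = 37.6 × 13.13/14.34 = 34.43 V.
I(R2) = V_A / R2 = 34.43/42.0 = 0.8197 mA.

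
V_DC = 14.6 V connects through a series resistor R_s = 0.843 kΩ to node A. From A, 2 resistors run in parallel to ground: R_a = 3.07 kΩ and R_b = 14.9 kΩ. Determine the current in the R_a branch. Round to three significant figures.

I ≈ 3.57 mA

Combine the parallel branches: R_p = (1/3.07 + 1/14.9)⁻¹ = 2.546 kΩ.
Node voltage V_A = V_DC · R_p/(R_s + R_p) = 14.6 × 0.7512 = 10.97 V.
I(R_a) = V_A / R_a = 10.97/3.07 = 3.573 mA.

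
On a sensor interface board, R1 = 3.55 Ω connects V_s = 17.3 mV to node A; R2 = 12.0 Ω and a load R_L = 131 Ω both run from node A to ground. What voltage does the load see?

V_out ≈ 13.1 mV

R2 ‖ R_L = (12.0 × 131)/(12.0 + 131) = 10.99 Ω.
Now apply the divider: V_out = 17.3 × 0.7559 = 13.08 mV.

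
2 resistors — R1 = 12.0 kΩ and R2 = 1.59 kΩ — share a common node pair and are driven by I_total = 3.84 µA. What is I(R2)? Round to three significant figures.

I ≈ 3.39 µA

With just two branches, the current splits inversely with resistance.
So I = 3.84 × 12.0/13.59 = 3.391 µA.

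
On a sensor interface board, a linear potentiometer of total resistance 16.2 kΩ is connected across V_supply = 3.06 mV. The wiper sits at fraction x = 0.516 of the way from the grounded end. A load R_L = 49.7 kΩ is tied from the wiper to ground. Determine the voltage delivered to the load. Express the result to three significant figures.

V_out ≈ 1.46 mV

Lower segment x·R_p = 8.359 kΩ; upper segment (1−x)·R_p = 7.841 kΩ.
Lower segment in parallel with the load: 8.359 ‖ 49.7 = 7.156 kΩ.
Loaded-divider output: V_out = 3.06 × 0.4772 = 1.460 mV.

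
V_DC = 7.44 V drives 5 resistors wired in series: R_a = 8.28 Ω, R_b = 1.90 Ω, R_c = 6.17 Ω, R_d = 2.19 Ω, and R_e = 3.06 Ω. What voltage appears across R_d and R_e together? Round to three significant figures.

ΣR = 8.28 + 1.90 + 6.17 + 2.19 + 3.06 = 21.60 Ω.
R_{R_d..R_e} = 2.19 + 3.06 = 5.250 Ω.
V = V_DC · R/ΣR = 7.44 × 0.2431 = 1.808 V.

V ≈ 1.81 V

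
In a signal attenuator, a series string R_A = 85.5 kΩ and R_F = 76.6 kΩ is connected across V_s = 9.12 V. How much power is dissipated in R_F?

The common current is I = 9.12/162.1 = 0.05626 mA.
P = I²R = 0.003165 × 76.6 = 0.2425 mW.

P ≈ 0.242 mW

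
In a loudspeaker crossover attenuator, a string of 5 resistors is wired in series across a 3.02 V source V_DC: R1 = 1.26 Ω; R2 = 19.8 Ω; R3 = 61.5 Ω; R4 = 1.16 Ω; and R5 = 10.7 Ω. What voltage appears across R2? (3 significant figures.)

Series total: ΣR = 1.26 + 19.8 + 61.5 + 1.16 + 10.7 = 94.42 Ω.
By the voltage-divider rule, V = 3.02 × 19.80/94.42 = 0.6333 V.

V ≈ 0.633 V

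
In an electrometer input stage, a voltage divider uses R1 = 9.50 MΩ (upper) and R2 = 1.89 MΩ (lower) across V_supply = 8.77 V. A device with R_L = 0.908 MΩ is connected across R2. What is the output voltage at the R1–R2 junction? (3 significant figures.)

R2 ‖ R_L = (1.89 × 0.908)/(1.89 + 0.908) = 0.6133 MΩ.
Now apply the divider: V_out = 8.77 × 0.06065 = 0.5319 V.

V_out ≈ 0.532 V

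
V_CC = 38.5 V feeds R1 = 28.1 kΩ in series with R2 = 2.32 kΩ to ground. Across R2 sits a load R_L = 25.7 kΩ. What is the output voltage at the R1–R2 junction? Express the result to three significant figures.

V_out ≈ 2.71 V

First combine the lower leg with the load: R2 ‖ R_L = 2.128 kΩ.
Voltage divider with the loaded lower leg: V_out = 38.5 × 2.128/(28.1 + 2.128) = 38.5 × 0.07040 = 2.710 V.
(Unloaded it would be 2.94 V; the load pulls it down.)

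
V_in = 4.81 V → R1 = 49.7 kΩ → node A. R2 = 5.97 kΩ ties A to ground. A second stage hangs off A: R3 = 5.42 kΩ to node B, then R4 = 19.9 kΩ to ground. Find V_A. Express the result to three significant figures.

V_A ≈ 0.426 V

Node A sees R2 in parallel with the series input of stage 2, R3 + R4 = 25.32 kΩ.
Effective lower resistance at A: R2 ‖ 25.32 = 4.831 kΩ.
First divider: V_A = V_in · 4.831/(49.7 + 4.831) = 0.4261 V.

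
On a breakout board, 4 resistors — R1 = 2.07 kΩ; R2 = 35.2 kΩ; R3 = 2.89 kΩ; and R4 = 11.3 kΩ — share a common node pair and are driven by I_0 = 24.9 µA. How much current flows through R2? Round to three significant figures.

I ≈ 0.748 µA

ΣG = 1/2.07 + 1/35.2 + 1/2.89 + 1/11.3 = 0.9460.
Current divider: I(R2) = I_0 · G_k/ΣG = 24.9 × (0.02841/0.9460) = 24.9 × 0.03003 = 0.7478 µA.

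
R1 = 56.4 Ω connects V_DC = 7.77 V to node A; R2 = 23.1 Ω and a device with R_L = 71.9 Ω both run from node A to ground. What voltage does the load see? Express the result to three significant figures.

V_out ≈ 1.84 V

First combine the lower leg with the load: R2 ‖ R_L = 17.48 Ω.
Then V_out = V_DC · R2'/(R1 + R2') = 7.77 × 17.48/73.88 = 1.839 V.
(Unloaded it would be 2.26 V; the load pulls it down.)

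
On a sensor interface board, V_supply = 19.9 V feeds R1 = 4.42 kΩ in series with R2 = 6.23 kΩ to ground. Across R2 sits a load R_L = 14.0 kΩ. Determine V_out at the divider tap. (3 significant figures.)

V_out ≈ 9.83 V

R2 ‖ R_L = (6.23 × 14.0)/(6.23 + 14.0) = 4.311 kΩ.
Now apply the divider: V_out = 19.9 × 0.4938 = 9.826 V.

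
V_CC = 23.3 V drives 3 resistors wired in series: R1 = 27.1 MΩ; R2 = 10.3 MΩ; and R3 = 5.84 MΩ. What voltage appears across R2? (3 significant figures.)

Series total: ΣR = 27.1 + 10.3 + 5.84 = 43.24 MΩ.
By the voltage-divider rule, V = 23.3 × 10.30/43.24 = 5.550 V.

V ≈ 5.55 V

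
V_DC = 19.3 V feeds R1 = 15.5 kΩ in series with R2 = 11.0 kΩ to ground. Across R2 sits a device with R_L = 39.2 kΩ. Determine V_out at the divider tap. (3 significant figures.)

First combine the lower leg with the load: R2 ‖ R_L = 8.590 kΩ.
Then V_out = V_DC · R2'/(R1 + R2') = 19.3 × 8.590/24.09 = 6.882 V.

V_out ≈ 6.88 V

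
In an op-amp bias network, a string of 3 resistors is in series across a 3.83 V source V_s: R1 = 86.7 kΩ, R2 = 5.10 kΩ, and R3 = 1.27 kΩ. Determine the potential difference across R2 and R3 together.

V ≈ 0.262 V

Total series resistance ΣR = 86.7 + 5.10 + 1.27 = 93.07 kΩ.
R_{R2..R3} = 5.10 + 1.27 = 6.370 kΩ.
V = V_s · R/ΣR = 3.83 × 0.06844 = 0.2621 V.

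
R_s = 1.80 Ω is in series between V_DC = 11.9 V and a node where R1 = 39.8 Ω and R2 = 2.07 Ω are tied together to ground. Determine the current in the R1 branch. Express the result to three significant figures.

I ≈ 0.156 A

Parallel bank: R_p = 1/(1/39.8 + 1/2.07) = 1.968 Ω.
V_A = 11.9 × 1.968/3.768 = 6.215 V.
Branch current I = V_A/R1 = 6.215/39.8 = 0.1562 A.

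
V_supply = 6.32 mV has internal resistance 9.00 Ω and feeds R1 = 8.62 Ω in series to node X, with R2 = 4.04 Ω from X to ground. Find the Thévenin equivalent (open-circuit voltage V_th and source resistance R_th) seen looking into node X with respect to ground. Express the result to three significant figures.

V_th ≈ 1.18 mV, R_th ≈ 3.29 Ω

R1' = 9.00 + 8.62 = 17.62 Ω (source resistance + R1).
Open-circuit (no load on X): V_th = V_supply · R2/(R1' + R2) = 6.32 × 4.04/(17.62 + 4.04) = 1.179 mV.
With V_supply suppressed (replaced by a short), R_th = R1' ‖ R2 = (17.62 × 4.04)/(17.62 + 4.04) = 3.286 Ω.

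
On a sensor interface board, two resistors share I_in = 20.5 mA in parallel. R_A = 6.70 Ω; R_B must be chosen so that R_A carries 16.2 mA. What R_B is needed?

R_B ≈ 25.2 Ω

The fraction through R_A equals R_B/(R_A+R_B).
16.2/20.5 = R_B/(R_A + R_B) → R_B = R_A · (0.7902)/(1 − 0.7902) = 6.70 × 3.767 = 25.24 Ω.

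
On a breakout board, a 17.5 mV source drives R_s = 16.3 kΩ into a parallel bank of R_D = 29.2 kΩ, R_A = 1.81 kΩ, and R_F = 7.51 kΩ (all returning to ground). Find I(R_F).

Combine the parallel branches: R_p = (1/29.2 + 1/1.81 + 1/7.51)⁻¹ = 1.389 kΩ.
V_A by voltage divider: V_A = 17.5 × 1.389/(16.3 + 1.389) = 1.374 mV.
Branch current I = V_A/R_F = 1.374/7.51 = 0.1830 µA.

I ≈ 0.183 µA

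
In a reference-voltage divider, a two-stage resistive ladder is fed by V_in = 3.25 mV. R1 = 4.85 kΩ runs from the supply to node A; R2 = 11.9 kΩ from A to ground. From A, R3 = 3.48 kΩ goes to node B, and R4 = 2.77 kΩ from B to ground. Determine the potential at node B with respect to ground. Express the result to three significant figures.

The second stage (R3 + R4 = 6.250 kΩ) loads node A in parallel with R2.
R2 ‖ (R3+R4) = 4.098 kΩ.
V_A = 3.25 × 4.098/(4.85 + 4.098) = 1.488 mV.
V_B = V_A × 0.4432 = 0.6597 mV.

V_B ≈ 0.660 mV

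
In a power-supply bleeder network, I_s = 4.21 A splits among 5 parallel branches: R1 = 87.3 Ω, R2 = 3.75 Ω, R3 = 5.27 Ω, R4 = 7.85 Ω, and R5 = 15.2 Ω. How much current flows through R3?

ΣG = 1/87.3 + 1/3.75 + 1/5.27 + 1/7.85 + 1/15.2 = 0.6611.
By the current-divider rule, I = I_s · G_k/ΣG = 4.21 × 0.2870 = 1.208 A.

I ≈ 1.21 A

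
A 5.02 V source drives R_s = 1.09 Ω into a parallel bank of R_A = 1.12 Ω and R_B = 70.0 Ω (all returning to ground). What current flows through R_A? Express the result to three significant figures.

Equivalent of the parallel group: R_p = 1.102 Ω.
V_A by voltage divider: V_A = 5.02 × 1.102/(1.09 + 1.102) = 2.524 V.
I(R_A) = V_A / R_A = 2.524/1.12 = 2.254 A.

I ≈ 2.25 A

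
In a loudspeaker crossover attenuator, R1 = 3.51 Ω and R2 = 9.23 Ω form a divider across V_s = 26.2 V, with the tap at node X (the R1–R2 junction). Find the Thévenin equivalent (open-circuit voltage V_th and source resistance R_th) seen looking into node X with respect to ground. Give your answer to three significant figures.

V_th ≈ 19.0 V, R_th ≈ 2.54 Ω

V_th is the unloaded tap voltage: V_s · R2/(R1+R2) = 26.2 × 0.7245 = 18.98 V.
Zeroing V_s shorts the top of R1 to ground, so R_th = R1 ‖ R2 = 2.543 Ω.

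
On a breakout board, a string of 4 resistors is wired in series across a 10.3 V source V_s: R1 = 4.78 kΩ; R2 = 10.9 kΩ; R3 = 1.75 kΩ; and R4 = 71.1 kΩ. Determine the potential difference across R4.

V ≈ 8.27 V

Total series resistance ΣR = 4.78 + 10.9 + 1.75 + 71.1 = 88.53 kΩ.
By the voltage-divider rule, V = 10.3 × 71.10/88.53 = 8.272 V.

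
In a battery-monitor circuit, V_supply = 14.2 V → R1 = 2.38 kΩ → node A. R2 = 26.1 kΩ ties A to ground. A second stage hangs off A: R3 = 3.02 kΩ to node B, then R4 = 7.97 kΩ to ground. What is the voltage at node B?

V_B ≈ 7.87 V

Node A sees R2 in parallel with the series input of stage 2, R3 + R4 = 10.99 kΩ.
R2 ‖ (R3+R4) = 7.734 kΩ.
V_A = 14.2 × 7.734/(2.38 + 7.734) = 10.86 V.
Then the unloaded second divider: V_B = V_A × R4/(R3+R4) = 10.86 × 0.7252 = 7.875 V.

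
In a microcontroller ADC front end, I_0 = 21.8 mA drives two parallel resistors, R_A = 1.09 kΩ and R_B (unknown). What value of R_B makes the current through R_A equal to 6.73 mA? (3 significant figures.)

In a two-way split, I_A/I_0 = R_B/(R_A + R_B).
With f = 0.3087, R_B = R_A · f/(1−f) = 1.09 × 0.4466 = 0.4868 kΩ.

R_B ≈ 0.487 kΩ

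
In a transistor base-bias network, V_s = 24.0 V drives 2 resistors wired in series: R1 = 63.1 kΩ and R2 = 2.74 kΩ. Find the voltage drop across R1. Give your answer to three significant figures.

V ≈ 23.0 V

Total series resistance ΣR = 63.1 + 2.74 = 65.84 kΩ.
By the voltage-divider rule, V = 24.0 × 63.10/65.84 = 23.00 V.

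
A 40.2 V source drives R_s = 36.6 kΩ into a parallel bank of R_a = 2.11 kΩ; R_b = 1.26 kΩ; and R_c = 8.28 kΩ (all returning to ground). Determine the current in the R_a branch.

I ≈ 0.368 mA

Equivalent of the parallel group: R_p = 0.7203 kΩ.
V_A = 40.2 × 0.7203/37.32 = 0.7759 V.
Branch current I = V_A/R_a = 0.7759/2.11 = 0.3677 mA.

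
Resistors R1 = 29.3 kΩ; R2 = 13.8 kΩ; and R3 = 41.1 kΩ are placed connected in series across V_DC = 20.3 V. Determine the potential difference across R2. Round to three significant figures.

V ≈ 3.33 V

Series total: ΣR = 29.3 + 13.8 + 41.1 = 84.20 kΩ.
By the voltage-divider rule, V = 20.3 × 13.80/84.20 = 3.327 V.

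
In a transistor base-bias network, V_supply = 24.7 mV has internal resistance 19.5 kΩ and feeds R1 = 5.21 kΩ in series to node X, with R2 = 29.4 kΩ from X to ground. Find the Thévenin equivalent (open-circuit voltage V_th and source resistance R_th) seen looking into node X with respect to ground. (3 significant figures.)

V_th ≈ 13.4 mV, R_th ≈ 13.4 kΩ

R1' = 19.5 + 5.21 = 24.71 kΩ (source resistance + R1).
Open-circuit (no load on X): V_th = V_supply · R2/(R1' + R2) = 24.7 × 29.4/(24.71 + 29.4) = 13.42 mV.
Looking into X with the source shorted: R_th = R1'·R2/(R1'+R2) = 24.71 × 29.4/54.11 = 13.43 kΩ.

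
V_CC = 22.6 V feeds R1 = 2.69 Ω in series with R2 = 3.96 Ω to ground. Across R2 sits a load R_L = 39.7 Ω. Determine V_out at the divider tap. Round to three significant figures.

First combine the lower leg with the load: R2 ‖ R_L = 3.601 Ω.
Then V_out = V_CC · R2'/(R1 + R2') = 22.6 × 3.601/6.291 = 12.94 V.

V_out ≈ 12.9 V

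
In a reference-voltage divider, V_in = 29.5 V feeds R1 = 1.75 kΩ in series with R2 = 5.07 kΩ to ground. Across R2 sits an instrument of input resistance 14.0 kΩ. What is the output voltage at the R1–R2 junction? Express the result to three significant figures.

R2 ‖ R_L = (5.07 × 14.0)/(5.07 + 14.0) = 3.722 kΩ.
Now apply the divider: V_out = 29.5 × 0.6802 = 20.07 V.

V_out ≈ 20.1 V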